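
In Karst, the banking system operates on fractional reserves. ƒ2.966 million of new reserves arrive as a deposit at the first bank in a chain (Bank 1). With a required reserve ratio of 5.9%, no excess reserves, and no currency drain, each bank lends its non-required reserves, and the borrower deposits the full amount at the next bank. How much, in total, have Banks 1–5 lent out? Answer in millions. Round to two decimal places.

Bank i lends (1 − rr)^i of the original deposit: Bank 1 lends 2.966·0.9410 ≈ 2.7910, Bank 2 lends 2.966·0.9410² ≈ 2.6263, and so on.
Summing a geometric series: total = 2.966·[0.9410·(1 − 0.9410^5) / (1 − 0.9410)] ≈ 12.4027 million.

ƒ12.40 million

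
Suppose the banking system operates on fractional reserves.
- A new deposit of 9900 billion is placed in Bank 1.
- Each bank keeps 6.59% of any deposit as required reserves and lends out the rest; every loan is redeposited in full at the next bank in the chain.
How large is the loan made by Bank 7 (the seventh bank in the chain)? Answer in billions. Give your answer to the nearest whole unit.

Each bank lends a fraction (1 − rr) = 0.9341 of the deposit it receives, so Bank 7 receives 9900·0.9341^6 and lends 9900·0.9341^7 ≈ 6143.1172 billion.

6143 billion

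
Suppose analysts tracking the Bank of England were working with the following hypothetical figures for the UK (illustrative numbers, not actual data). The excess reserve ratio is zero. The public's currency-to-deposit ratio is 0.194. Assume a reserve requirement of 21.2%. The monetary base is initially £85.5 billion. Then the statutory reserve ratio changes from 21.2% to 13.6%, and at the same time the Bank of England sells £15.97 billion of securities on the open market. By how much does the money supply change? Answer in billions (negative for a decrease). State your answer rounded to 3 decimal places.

Before: m₁ = (1 + 0.194) / (0.212 + 0.194) ≈ 2.940887, MB₁ = 85.5, so M₁ = 2.940887 × 85.5 ≈ 251.4458 billion.
After: m₂ = (1 + 0.194) / (0.136 + 0.194) ≈ 3.618182, MB₂ = 85.5 − 15.97 = 69.53, so M₂ = 3.618182 × 69.53 ≈ 251.5722 billion.
ΔM = M₂ − M₁ = 251.5722 − 251.4458 = 0.1264 billion.

£0.126 billion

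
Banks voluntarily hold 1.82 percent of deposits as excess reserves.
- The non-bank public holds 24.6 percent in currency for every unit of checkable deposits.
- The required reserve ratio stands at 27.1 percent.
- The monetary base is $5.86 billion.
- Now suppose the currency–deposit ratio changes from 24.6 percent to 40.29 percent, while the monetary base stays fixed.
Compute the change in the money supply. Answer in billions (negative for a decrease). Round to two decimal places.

-1.76 billion

Initially m₁ = (1 + 0.246) / (0.271 + 0.0182 + 0.246) ≈ 2.3281, so M₁ = 2.3281 × 5.86 ≈ 13.6427 billion.
After the change m₂ = (1 + 0.4029) / (0.271 + 0.0182 + 0.4029) ≈ 2.0270, so M₂ = 2.0270 × 5.86 ≈ 11.8782 billion.
ΔM = M₂ − M₁ = 11.8782 − 13.6427 = -1.7645 billion.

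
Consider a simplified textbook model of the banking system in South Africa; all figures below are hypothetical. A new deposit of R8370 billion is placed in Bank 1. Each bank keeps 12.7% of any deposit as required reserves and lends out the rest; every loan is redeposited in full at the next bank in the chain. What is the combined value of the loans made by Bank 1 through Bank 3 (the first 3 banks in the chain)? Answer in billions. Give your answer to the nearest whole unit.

Bank i lends (1 − rr)^i of the original deposit: Bank 1 lends 8370·0.8730 = 7307.0100, Bank 2 lends 8370·0.8730² ≈ 6379.0197, and so on.
Summing a geometric series: total = 8370·[0.8730·(1 − 0.8730^3) / (1 − 0.8730)] ≈ 19254.9140 billion.

R19255 billion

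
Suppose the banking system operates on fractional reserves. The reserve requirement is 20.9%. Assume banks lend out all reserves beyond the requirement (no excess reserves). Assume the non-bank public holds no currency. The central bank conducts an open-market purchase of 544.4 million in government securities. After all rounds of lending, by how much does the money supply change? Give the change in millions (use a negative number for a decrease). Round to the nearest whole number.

2605 million

The simple money multiplier is m = 1/rr = 1/0.209 ≈ 4.7847.
An open-market purchase increases the monetary base by 544.4 million, so ΔM = m × ΔMB = 4.7847 × 544.4 ≈ 2604.7907 million.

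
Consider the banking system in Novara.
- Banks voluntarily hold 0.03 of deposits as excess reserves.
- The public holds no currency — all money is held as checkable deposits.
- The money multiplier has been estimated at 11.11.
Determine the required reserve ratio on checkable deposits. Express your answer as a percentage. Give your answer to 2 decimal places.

Using m = 11.11. Since m = (1 + c)/(c + rr + e), the denominator satisfies c + rr + e = (1 + c)/m = (1 + 0) / 11.11 = 0.090009.
With c = 0 and e = 0.03, the required reserve ratio on checkable deposits is 0.090009 − 0 − 0.03 = 0.060009.

6.00%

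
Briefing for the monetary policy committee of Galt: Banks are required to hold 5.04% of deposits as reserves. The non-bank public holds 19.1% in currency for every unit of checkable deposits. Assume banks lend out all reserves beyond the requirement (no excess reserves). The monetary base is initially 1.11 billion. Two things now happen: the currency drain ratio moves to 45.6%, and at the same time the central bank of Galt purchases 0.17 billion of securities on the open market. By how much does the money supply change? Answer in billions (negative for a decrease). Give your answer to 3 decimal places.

Before: m₁ = (1 + 0.191) / (0.0504 + 0.191) ≈ 4.93372, MB₁ = 1.11, so M₁ = 4.93372 × 1.11 ≈ 5.4764 billion.
After: m₂ = (1 + 0.456) / (0.0504 + 0.456) ≈ 2.87520, MB₂ = 1.11 + 0.17 = 1.28, so M₂ = 2.87520 × 1.28 ≈ 3.6803 billion.
ΔM = M₂ − M₁ = 3.6803 − 5.4764 = -1.7961 billion.

-1.796 billion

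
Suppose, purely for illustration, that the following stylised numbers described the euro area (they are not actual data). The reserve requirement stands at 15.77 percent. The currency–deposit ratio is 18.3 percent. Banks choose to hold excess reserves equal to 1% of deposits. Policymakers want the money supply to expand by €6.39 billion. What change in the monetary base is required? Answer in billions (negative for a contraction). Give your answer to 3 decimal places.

The money multiplier is m = (1 + c) / (rr + e + c) = (1 + 0.183) / (0.1577 + 0.01 + 0.183) ≈ 3.37325.
ΔMB = ΔM / m = (+6.39) / 3.37325 ≈ 1.8943 billion.

€1.894 billion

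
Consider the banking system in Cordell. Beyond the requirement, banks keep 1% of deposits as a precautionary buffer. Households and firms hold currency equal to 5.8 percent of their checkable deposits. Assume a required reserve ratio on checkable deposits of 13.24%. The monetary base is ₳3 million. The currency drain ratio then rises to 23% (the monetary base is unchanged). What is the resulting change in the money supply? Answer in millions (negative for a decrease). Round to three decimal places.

-5.930 million

Initially m₁ = (1 + 0.058) / (0.1324 + 0.01 + 0.058) ≈ 5.27944, so M₁ = 5.27944 × 3 ≈ 15.8383 million.
After the change m₂ = (1 + 0.23) / (0.1324 + 0.01 + 0.23) ≈ 3.30290, so M₂ = 3.30290 × 3 = 9.9087 million.
ΔM = M₂ − M₁ = 9.9087 − 15.8383 = -5.9296 million.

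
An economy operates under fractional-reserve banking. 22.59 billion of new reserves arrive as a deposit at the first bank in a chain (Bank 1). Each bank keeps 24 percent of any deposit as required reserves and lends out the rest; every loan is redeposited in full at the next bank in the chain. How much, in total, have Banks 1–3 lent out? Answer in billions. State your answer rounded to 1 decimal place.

Bank i lends (1 − rr)^i of the original deposit: Bank 1 lends 22.59·0.7600 = 17.1684, Bank 2 lends 22.59·0.7600² ≈ 13.0480, and so on.
Summing a geometric series: total = 22.59·[0.7600·(1 − 0.7600^3) / (1 − 0.7600)] ≈ 40.1329 billion.

40.1 billion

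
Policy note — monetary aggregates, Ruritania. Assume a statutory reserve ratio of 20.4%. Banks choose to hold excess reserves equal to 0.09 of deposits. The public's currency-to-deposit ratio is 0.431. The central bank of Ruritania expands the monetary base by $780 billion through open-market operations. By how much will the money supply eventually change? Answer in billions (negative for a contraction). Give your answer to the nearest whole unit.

$1540 billion

The money multiplier is m = (1 + c) / (rr + e + c) = (1 + 0.431) / (0.204 + 0.09 + 0.431) ≈ 1.9738.
The purchase adds 780 billion of base, so ΔM = m × ΔMB = 1.9738 × (+780) = 1539.564 billion.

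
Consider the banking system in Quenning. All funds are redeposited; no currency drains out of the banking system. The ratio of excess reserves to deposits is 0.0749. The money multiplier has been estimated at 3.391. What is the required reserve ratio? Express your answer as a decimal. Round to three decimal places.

0.220

Using m = 3.391. Since m = (1 + c)/(c + rr + e), the denominator satisfies c + rr + e = (1 + c)/m = (1 + 0) / 3.391 ≈ 0.294898.
With c = 0 and e = 0.0749, the required reserve ratio is 0.294898 − 0 − 0.0749 = 0.219998.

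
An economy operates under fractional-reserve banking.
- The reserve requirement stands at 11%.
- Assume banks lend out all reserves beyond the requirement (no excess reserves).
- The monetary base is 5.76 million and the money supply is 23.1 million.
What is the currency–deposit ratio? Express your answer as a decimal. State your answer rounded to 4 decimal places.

Using m = M/MB = 23.1/5.76 ≈ 4.010417. From m = (1 + c)/(c + rr + e), rearranging gives 1 + c = m·(c + rr + e), so c·(1 − m) = m·(rr + e) − 1.
Hence c = [m·(rr + e) − 1]/(1 − m) = [4.010417 × (0.11 + 0) − 1] / (1 − 4.010417) ≈ 0.185640.

0.1856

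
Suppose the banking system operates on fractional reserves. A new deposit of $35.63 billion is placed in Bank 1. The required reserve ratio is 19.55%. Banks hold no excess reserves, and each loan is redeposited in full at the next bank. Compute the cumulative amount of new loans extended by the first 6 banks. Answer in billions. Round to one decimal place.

$106.9 billion

Bank i lends (1 − rr)^i of the original deposit: Bank 1 lends 35.63·0.8045 ≈ 28.6643, Bank 2 lends 35.63·0.8045² ≈ 23.0605, and so on.
Summing a geometric series: total = 35.63·[0.8045·(1 − 0.8045^6) / (1 − 0.8045)] ≈ 106.8693 billion.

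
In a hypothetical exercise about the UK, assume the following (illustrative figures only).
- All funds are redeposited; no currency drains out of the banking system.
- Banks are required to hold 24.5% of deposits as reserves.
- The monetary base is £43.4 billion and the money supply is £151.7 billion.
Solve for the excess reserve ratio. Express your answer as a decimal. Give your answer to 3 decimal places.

0.041

Using m = M/MB = 151.7/43.4 ≈ 3.495392. Since m = (1 + c)/(c + rr + e), the denominator satisfies c + rr + e = (1 + c)/m = (1 + 0) / 3.495392 ≈ 0.286091.
With c = 0 and rr = 0.245, the excess reserve ratio is 0.286091 − 0 − 0.245 = 0.041091.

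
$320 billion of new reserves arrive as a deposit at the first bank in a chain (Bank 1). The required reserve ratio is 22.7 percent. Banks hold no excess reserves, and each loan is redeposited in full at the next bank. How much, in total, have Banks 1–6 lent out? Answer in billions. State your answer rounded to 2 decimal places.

Bank i lends (1 − rr)^i of the original deposit: Bank 1 lends 320·0.7730 = 247.3600, Bank 2 lends 320·0.7730² ≈ 191.2093, and so on.
Summing a geometric series: total = 320·[0.7730·(1 − 0.7730^6) / (1 − 0.7730)] ≈ 857.2143 billion.

$857.21 billion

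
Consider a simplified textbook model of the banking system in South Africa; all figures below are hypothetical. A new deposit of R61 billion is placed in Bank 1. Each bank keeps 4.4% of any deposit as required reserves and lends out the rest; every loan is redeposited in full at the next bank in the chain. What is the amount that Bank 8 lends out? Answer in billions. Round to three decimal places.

R42.559 billion

Each bank lends a fraction (1 − rr) = 0.9560 of the deposit it receives, so Bank 8 receives 61·0.9560^7 and lends 61·0.9560^8 ≈ 42.5592 billion.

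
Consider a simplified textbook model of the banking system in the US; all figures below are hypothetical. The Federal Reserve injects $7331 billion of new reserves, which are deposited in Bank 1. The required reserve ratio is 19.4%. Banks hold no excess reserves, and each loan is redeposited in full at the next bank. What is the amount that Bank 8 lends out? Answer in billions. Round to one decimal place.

$1305.7 billion

Each bank lends a fraction (1 − rr) = 0.8060 of the deposit it receives, so Bank 8 receives 7331·0.8060^7 and lends 7331·0.8060^8 ≈ 1305.7005 billion.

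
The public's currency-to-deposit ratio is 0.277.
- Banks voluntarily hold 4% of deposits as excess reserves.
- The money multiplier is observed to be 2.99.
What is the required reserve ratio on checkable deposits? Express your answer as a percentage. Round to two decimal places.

11.01%

Using m = 2.99. Since m = (1 + c)/(c + rr + e), the denominator satisfies c + rr + e = (1 + c)/m = (1 + 0.277) / 2.99 ≈ 0.427090.
With c = 0.277 and e = 0.04, the required reserve ratio on checkable deposits is 0.427090 − 0.277 − 0.04 = 0.11009.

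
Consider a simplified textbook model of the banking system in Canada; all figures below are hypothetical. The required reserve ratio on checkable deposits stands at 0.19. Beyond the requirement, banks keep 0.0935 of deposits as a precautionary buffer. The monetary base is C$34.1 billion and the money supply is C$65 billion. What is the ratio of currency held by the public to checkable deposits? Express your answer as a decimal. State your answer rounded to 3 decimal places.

0.507

Using m = M/MB = 65/34.1 ≈ 1.906158. From m = (1 + c)/(c + rr + e), rearranging gives 1 + c = m·(c + rr + e), so c·(1 − m) = m·(rr + e) − 1.
Hence c = [m·(rr + e) − 1]/(1 − m) = [1.906158 × (0.19 + 0.0935) − 1] / (1 − 1.906158) ≈ 0.507201.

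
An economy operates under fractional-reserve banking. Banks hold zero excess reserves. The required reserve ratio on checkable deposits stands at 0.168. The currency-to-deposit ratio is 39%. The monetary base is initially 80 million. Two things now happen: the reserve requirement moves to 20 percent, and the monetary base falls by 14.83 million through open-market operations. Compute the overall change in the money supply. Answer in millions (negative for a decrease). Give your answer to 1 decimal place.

Before: m₁ = (1 + 0.39) / (0.168 + 0.39) ≈ 2.4910, MB₁ = 80, so M₁ = 2.4910 × 80 = 199.28 million.
After: m₂ = (1 + 0.39) / (0.2 + 0.39) ≈ 2.3559, MB₂ = 80 − 14.83 = 65.17, so M₂ = 2.3559 × 65.17 ≈ 153.534 million.
ΔM = M₂ − M₁ = 153.534 − 199.28 = -45.746 million.

-45.7 million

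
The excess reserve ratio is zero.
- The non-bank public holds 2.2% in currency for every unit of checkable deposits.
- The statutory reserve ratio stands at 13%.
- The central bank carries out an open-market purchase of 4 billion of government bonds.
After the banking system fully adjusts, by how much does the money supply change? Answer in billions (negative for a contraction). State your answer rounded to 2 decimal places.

The money multiplier is m = (1 + c) / (rr + c) = (1 + 0.022) / (0.13 + 0.022) ≈ 6.7237.
The purchase adds 4 billion of base, so ΔM = m × ΔMB = 6.7237 × (+4) = 26.8948 billion.

26.89 billion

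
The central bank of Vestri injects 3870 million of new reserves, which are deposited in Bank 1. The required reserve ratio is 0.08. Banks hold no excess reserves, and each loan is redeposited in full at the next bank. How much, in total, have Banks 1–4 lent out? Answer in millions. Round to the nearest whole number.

12622 million

Bank i lends (1 − rr)^i of the original deposit: Bank 1 lends 3870·0.9200 = 3560.4000, Bank 2 lends 3870·0.9200² = 3275.5680, and so on.
Summing a geometric series: total = 3870·[0.9200·(1 − 0.9200^4) / (1 − 0.9200)] ≈ 12621.9313 million.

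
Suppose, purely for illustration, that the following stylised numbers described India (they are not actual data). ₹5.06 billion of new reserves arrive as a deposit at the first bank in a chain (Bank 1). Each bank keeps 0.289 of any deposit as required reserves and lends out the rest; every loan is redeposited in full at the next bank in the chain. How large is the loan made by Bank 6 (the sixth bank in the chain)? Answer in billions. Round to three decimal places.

₹0.654 billion

Each bank lends a fraction (1 − rr) = 0.7110 of the deposit it receives, so Bank 6 receives 5.06·0.7110^5 and lends 5.06·0.7110^6 ≈ 0.6537 billion.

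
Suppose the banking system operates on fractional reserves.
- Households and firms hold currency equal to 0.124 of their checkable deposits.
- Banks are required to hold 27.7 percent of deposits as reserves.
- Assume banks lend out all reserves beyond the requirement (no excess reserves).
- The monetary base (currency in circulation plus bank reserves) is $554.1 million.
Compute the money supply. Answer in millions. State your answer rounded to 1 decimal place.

The money multiplier is m = (1 + c) / (rr + c) = (1 + 0.124) / (0.277 + 0.124) ≈ 2.80299.
So M = m × MB = 2.80299 × 554.1 ≈ 1553.1368 million.

$1553.1 million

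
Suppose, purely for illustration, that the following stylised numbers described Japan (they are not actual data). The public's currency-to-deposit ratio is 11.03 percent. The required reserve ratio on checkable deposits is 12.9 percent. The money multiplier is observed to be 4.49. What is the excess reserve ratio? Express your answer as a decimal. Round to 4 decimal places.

0.0080

Using m = 4.49. Since m = (1 + c)/(c + rr + e), the denominator satisfies c + rr + e = (1 + c)/m = (1 + 0.1103) / 4.49 ≈ 0.247283.
With c = 0.1103 and rr = 0.129, the excess reserve ratio is 0.247283 − 0.1103 − 0.129 = 0.007983.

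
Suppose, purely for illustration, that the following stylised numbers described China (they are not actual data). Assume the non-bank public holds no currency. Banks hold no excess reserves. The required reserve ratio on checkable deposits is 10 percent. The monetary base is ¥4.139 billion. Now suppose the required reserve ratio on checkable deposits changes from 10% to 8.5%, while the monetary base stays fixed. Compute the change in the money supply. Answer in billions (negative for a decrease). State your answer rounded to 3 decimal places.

Initially m₁ = 1 / (0.1) = 10, so M₁ = 10 × 4.139 = 41.39 billion.
After the change m₂ = 1 / (0.085) ≈ 11.76471, so M₂ = 11.76471 × 4.139 ≈ 48.6941 billion.
ΔM = M₂ − M₁ = 48.6941 − 41.39 = 7.3041 billion.

¥7.304 billion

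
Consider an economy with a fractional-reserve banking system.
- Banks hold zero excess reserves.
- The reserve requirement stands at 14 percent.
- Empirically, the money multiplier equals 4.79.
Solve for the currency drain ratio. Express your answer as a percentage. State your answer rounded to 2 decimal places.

8.69%

Using m = 4.79. From m = (1 + c)/(c + rr + e), rearranging gives 1 + c = m·(c + rr + e), so c·(1 − m) = m·(rr + e) − 1.
Hence c = [m·(rr + e) − 1]/(1 − m) = [4.79 × (0.14 + 0) − 1] / (1 − 4.79) ≈ 0.086913.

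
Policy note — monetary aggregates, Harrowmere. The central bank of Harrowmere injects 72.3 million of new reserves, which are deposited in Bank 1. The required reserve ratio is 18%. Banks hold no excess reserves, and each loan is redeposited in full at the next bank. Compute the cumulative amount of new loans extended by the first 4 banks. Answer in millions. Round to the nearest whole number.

180 million

Bank i lends (1 − rr)^i of the original deposit: Bank 1 lends 72.3·0.8200 = 59.2860, Bank 2 lends 72.3·0.8200² ≈ 48.6145, and so on.
Summing a geometric series: total = 72.3·[0.8200·(1 − 0.8200^4) / (1 − 0.8200)] ≈ 180.4528 million.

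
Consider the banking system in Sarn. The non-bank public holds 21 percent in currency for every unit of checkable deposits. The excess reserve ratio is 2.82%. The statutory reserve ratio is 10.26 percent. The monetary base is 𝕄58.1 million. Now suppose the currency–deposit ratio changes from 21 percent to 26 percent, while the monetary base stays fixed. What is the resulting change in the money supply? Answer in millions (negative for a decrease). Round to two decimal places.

Initially m₁ = (1 + 0.21) / (0.1026 + 0.0282 + 0.21) ≈ 3.55047, so M₁ = 3.55047 × 58.1 ≈ 206.2823 million.
After the change m₂ = (1 + 0.26) / (0.1026 + 0.0282 + 0.26) ≈ 3.22416, so M₂ = 3.22416 × 58.1 ≈ 187.3237 million.
ΔM = M₂ − M₁ = 187.3237 − 206.2823 = -18.9586 million.

-18.96 million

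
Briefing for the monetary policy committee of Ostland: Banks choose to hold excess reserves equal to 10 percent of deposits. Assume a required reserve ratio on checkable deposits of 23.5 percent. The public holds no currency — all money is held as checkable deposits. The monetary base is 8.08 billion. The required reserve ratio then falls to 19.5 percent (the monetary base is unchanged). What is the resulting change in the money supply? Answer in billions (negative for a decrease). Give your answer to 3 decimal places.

3.270 billion

Initially m₁ = 1 / (0.235 + 0.1) ≈ 2.98507, so M₁ = 2.98507 × 8.08 ≈ 24.1194 billion.
After the change m₂ = 1 / (0.195 + 0.1) ≈ 3.38983, so M₂ = 3.38983 × 8.08 ≈ 27.3898 billion.
ΔM = M₂ − M₁ = 27.3898 − 24.1194 = 3.2704 billion.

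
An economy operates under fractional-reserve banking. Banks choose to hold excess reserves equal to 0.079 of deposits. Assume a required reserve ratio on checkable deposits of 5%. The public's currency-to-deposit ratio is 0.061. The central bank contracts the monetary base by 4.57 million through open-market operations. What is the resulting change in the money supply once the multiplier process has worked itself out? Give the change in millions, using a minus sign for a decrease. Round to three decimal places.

-25.520 million

The money multiplier is m = (1 + c) / (rr + e + c) = (1 + 0.061) / (0.05 + 0.079 + 0.061) ≈ 5.58421.
The sale removes 4.57 million of base, so ΔM = m × ΔMB = 5.58421 × (−4.57) ≈ -25.5198 million.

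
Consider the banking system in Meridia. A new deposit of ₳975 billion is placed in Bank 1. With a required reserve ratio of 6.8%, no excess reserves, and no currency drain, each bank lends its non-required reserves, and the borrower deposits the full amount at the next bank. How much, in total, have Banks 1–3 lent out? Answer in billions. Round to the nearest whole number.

₳2545 billion

Bank i lends (1 − rr)^i of the original deposit: Bank 1 lends 975·0.9320 = 908.7000, Bank 2 lends 975·0.9320² = 846.9084, and so on.
Summing a geometric series: total = 975·[0.9320·(1 − 0.9320^3) / (1 − 0.9320)] ≈ 2544.9270 billion.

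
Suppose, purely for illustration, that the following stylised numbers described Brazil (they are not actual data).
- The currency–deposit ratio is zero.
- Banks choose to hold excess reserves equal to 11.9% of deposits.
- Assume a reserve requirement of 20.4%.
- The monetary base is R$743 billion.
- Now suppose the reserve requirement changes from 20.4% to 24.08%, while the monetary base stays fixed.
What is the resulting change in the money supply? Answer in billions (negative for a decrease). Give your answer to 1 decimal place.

Initially m₁ = 1 / (0.204 + 0.119) ≈ 3.09598, so M₁ = 3.09598 × 743 ≈ 2300.3131 billion.
After the change m₂ = 1 / (0.2408 + 0.119) ≈ 2.77932, so M₂ = 2.77932 × 743 ≈ 2065.0348 billion.
ΔM = M₂ − M₁ = 2065.0348 − 2300.3131 = -235.2783 billion.

-235.3 billion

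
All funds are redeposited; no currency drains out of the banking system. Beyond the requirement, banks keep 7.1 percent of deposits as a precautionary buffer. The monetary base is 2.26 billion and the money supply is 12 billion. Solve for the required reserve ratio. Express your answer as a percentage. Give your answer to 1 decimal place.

Using m = M/MB = 12/2.26 ≈ 5.309735. Since m = (1 + c)/(c + rr + e), the denominator satisfies c + rr + e = (1 + c)/m = (1 + 0) / 5.309735 ≈ 0.188333.
With c = 0 and e = 0.071, the required reserve ratio is 0.188333 − 0 − 0.071 = 0.117333.

11.7%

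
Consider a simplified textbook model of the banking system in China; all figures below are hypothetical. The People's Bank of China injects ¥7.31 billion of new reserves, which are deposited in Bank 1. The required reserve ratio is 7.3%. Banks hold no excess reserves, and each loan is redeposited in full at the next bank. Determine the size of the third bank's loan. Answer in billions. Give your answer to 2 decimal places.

Each bank lends a fraction (1 − rr) = 0.9270 of the deposit it receives, so Bank 3 receives 7.31·0.9270^2 and lends 7.31·0.9270^3 ≈ 5.8231 billion.

¥5.82 billion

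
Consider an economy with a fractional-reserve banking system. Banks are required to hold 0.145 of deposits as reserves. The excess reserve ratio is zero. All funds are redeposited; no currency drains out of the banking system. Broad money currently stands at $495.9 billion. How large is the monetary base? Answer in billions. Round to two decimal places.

$71.91 billion

With no currency drain and no excess reserves, the money multiplier is m = 1/rr = 1/0.145 ≈ 6.896552.
The monetary base is MB = M / m = 495.9 / 6.896552 ≈ 71.9055 billion.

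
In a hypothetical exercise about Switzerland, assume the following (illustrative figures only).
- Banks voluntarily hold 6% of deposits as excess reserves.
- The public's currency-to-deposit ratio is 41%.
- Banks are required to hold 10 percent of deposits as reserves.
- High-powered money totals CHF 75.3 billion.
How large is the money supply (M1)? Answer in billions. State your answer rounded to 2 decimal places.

CHF 186.27 billion

The money multiplier is m = (1 + c) / (rr + e + c) = (1 + 0.41) / (0.1 + 0.06 + 0.41) ≈ 2.47368.
So M = m × MB = 2.47368 × 75.3 ≈ 186.2681 billion.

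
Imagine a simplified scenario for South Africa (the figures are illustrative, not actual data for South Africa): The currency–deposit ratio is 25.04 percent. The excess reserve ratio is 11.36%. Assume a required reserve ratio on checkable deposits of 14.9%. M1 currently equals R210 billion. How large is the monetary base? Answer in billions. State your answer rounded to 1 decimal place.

The money multiplier is m = (1 + c) / (rr + e + c) = (1 + 0.2504) / (0.149 + 0.1136 + 0.2504) ≈ 2.43743.
MB = M / m = 210 / 2.43743 ≈ 86.1563 billion.

R86.2 billion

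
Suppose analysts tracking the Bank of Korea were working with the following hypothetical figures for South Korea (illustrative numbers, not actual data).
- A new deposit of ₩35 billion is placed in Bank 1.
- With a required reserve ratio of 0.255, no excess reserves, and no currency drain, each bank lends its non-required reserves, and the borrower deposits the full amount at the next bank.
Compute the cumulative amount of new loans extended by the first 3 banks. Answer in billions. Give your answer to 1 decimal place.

Bank i lends (1 − rr)^i of the original deposit: Bank 1 lends 35·0.7450 = 26.0750, Bank 2 lends 35·0.7450² ≈ 19.4259, and so on.
Summing a geometric series: total = 35·[0.7450·(1 − 0.7450^3) / (1 − 0.7450)] ≈ 59.9732 billion.

₩60.0 billion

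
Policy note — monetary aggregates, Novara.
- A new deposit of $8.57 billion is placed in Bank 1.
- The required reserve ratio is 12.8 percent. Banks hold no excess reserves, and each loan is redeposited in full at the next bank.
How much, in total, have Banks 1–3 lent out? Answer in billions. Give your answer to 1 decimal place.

Bank i lends (1 − rr)^i of the original deposit: Bank 1 lends 8.57·0.8720 ≈ 7.4730, Bank 2 lends 8.57·0.8720² ≈ 6.5165, and so on.
Summing a geometric series: total = 8.57·[0.8720·(1 − 0.8720^3) / (1 − 0.8720)] ≈ 19.6719 billion.

$19.7 billion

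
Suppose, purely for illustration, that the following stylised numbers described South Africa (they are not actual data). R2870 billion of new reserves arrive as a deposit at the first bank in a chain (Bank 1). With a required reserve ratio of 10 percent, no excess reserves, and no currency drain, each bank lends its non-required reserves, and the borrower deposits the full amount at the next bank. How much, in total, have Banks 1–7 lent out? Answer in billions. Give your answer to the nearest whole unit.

R13476 billion

Bank i lends (1 − rr)^i of the original deposit: Bank 1 lends 2870·0.9000 = 2583.0000, Bank 2 lends 2870·0.9000² = 2324.7000, and so on.
Summing a geometric series: total = 2870·[0.9000·(1 − 0.9000^7) / (1 − 0.9000)] ≈ 13475.5911 billion.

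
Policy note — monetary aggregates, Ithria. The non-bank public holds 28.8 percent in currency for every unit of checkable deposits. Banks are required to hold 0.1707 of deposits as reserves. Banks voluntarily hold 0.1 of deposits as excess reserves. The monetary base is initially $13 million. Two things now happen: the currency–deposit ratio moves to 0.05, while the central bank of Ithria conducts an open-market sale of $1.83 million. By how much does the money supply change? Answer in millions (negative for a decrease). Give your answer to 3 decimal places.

Before: m₁ = (1 + 0.288) / (0.1707 + 0.1 + 0.288) ≈ 2.305352, MB₁ = 13, so M₁ = 2.305352 × 13 ≈ 29.9696 million.
After: m₂ = (1 + 0.05) / (0.1707 + 0.1 + 0.05) ≈ 3.274088, MB₂ = 13 − 1.83 = 11.17, so M₂ = 3.274088 × 11.17 ≈ 36.5716 million.
ΔM = M₂ − M₁ = 36.5716 − 29.9696 = 6.602 million.

$6.602 million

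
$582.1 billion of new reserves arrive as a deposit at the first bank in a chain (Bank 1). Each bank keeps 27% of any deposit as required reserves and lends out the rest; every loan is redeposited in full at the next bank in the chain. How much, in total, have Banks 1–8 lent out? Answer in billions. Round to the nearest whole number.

Bank i lends (1 − rr)^i of the original deposit: Bank 1 lends 582.1·0.7300 = 424.9330, Bank 2 lends 582.1·0.7300² ≈ 310.2011, and so on.
Summing a geometric series: total = 582.1·[0.7300·(1 − 0.7300^8) / (1 − 0.7300)] ≈ 1446.9031 billion.

$1447 billion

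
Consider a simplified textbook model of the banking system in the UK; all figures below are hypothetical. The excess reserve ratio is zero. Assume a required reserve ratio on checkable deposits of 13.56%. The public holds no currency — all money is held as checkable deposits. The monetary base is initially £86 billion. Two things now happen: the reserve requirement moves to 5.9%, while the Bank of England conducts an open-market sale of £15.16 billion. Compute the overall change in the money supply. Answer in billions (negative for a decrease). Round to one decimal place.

Before: m₁ = 1 / (0.1356) ≈ 7.3746, MB₁ = 86, so M₁ = 7.3746 × 86 = 634.2156 billion.
After: m₂ = 1 / (0.059) ≈ 16.9492, MB₂ = 86 − 15.16 = 70.84, so M₂ = 16.9492 × 70.84 ≈ 1200.6813 billion.
ΔM = M₂ − M₁ = 1200.6813 − 634.2156 = 566.4657 billion.

£566.5 billion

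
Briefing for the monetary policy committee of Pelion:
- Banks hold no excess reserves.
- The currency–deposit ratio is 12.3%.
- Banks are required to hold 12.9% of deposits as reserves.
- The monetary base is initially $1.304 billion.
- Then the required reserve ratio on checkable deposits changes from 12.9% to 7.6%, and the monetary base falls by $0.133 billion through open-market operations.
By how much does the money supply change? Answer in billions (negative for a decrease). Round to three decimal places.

$0.797 billion

Before: m₁ = (1 + 0.123) / (0.129 + 0.123) ≈ 4.45635, MB₁ = 1.304, so M₁ = 4.45635 × 1.304 ≈ 5.8111 billion.
After: m₂ = (1 + 0.123) / (0.076 + 0.123) ≈ 5.64322, MB₂ = 1.304 − 0.133 = 1.171, so M₂ = 5.64322 × 1.171 ≈ 6.6082 billion.
ΔM = M₂ − M₁ = 6.6082 − 5.8111 = 0.7971 billion.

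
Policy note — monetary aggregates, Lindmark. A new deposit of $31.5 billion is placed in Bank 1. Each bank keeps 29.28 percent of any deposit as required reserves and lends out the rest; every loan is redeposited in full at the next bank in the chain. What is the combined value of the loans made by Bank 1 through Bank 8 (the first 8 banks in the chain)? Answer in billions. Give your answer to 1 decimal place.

Bank i lends (1 − rr)^i of the original deposit: Bank 1 lends 31.5·0.7072 = 22.2768, Bank 2 lends 31.5·0.7072² ≈ 15.7542, and so on.
Summing a geometric series: total = 31.5·[0.7072·(1 − 0.7072^8) / (1 − 0.7072)] ≈ 71.3218 billion.

$71.3 billion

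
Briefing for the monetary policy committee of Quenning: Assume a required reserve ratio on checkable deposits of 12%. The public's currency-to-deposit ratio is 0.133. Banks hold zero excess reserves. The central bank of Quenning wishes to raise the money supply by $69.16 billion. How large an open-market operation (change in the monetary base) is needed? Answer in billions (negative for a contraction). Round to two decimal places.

The money multiplier is m = (1 + c) / (rr + c) = (1 + 0.133) / (0.12 + 0.133) ≈ 4.47826.
ΔMB = ΔM / m = (+69.16) / 4.47826 ≈ 15.4435 billion.

$15.44 billion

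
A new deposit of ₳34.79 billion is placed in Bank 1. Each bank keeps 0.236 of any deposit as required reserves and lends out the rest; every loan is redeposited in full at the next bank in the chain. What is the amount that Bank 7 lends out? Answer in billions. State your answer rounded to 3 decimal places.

Each bank lends a fraction (1 − rr) = 0.7640 of the deposit it receives, so Bank 7 receives 34.79·0.7640^6 and lends 34.79·0.7640^7 ≈ 5.2858 billion.

₳5.286 billion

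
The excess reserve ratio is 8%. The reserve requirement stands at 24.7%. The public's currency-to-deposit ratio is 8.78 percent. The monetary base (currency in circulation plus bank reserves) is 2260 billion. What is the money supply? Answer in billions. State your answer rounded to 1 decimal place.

5926.8 billion

The money multiplier is m = (1 + c) / (rr + e + c) = (1 + 0.0878) / (0.247 + 0.08 + 0.0878) ≈ 2.622469.
So M = m × MB = 2.622469 × 2260 ≈ 5926.7799 billion.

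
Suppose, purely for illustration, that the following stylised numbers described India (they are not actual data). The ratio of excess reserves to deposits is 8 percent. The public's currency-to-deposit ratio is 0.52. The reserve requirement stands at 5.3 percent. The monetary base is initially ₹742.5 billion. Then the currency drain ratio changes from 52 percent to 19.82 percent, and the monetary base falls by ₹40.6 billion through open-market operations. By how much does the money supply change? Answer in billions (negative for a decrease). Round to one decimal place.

₹811.0 billion

Before: m₁ = (1 + 0.52) / (0.053 + 0.08 + 0.52) ≈ 2.32772, MB₁ = 742.5, so M₁ = 2.32772 × 742.5 = 1728.3321 billion.
After: m₂ = (1 + 0.1982) / (0.053 + 0.08 + 0.1982) ≈ 3.61775, MB₂ = 742.5 − 40.6 = 701.9, so M₂ = 3.61775 × 701.9 ≈ 2539.2987 billion.
ΔM = M₂ − M₁ = 2539.2987 − 1728.3321 = 810.9666 billion.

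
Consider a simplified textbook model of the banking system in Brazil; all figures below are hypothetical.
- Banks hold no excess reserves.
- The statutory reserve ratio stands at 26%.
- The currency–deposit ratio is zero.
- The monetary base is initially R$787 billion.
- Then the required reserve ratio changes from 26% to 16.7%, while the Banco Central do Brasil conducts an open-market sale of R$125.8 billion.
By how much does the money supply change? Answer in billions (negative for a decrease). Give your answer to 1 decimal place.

R$932.4 billion

Before: m₁ = 1 / (0.26) ≈ 3.84615, MB₁ = 787, so M₁ = 3.84615 × 787 ≈ 3026.9201 billion.
After: m₂ = 1 / (0.167) ≈ 5.98802, MB₂ = 787 − 125.8 = 661.2, so M₂ = 5.98802 × 661.2 ≈ 3959.2788 billion.
ΔM = M₂ − M₁ = 3959.2788 − 3026.9201 = 932.3587 billion.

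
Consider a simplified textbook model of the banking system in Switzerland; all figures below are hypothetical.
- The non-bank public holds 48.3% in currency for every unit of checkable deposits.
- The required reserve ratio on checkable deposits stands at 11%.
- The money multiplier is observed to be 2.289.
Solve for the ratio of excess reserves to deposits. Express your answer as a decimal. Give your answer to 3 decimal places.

Using m = 2.289. Since m = (1 + c)/(c + rr + e), the denominator satisfies c + rr + e = (1 + c)/m = (1 + 0.483) / 2.289 ≈ 0.647881.
With c = 0.483 and rr = 0.11, the ratio of excess reserves to deposits is 0.647881 − 0.483 − 0.11 = 0.054881.

0.055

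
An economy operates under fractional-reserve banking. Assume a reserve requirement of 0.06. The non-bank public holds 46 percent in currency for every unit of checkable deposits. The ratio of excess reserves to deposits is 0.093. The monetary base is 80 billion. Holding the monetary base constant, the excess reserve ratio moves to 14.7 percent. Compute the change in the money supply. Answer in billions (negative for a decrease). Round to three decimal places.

-15.426 billion

Initially m₁ = (1 + 0.46) / (0.06 + 0.093 + 0.46) ≈ 2.381729, so M₁ = 2.381729 × 80 ≈ 190.5383 billion.
After the change m₂ = (1 + 0.46) / (0.06 + 0.147 + 0.46) ≈ 2.188906, so M₂ = 2.188906 × 80 ≈ 175.1125 billion.
ΔM = M₂ − M₁ = 175.1125 − 190.5383 = -15.4258 billion.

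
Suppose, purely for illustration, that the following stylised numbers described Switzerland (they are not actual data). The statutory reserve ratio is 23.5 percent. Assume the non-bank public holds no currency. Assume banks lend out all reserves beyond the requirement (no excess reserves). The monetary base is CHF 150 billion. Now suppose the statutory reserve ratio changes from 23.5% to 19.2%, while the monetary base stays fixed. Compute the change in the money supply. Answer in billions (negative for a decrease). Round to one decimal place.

Initially m₁ = 1 / (0.235) ≈ 4.25532, so M₁ = 4.25532 × 150 = 638.298 billion.
After the change m₂ = 1 / (0.192) ≈ 5.20833, so M₂ = 5.20833 × 150 = 781.2495 billion.
ΔM = M₂ − M₁ = 781.2495 − 638.298 = 142.9515 billion.

CHF 143.0 billion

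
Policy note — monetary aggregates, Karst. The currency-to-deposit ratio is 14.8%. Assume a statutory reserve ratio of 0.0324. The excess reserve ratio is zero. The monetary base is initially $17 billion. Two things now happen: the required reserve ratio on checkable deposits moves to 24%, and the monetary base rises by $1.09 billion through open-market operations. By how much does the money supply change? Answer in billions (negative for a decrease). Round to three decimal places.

Before: m₁ = (1 + 0.148) / (0.0324 + 0.148) ≈ 6.363636, MB₁ = 17, so M₁ = 6.363636 × 17 ≈ 108.1818 billion.
After: m₂ = (1 + 0.148) / (0.24 + 0.148) ≈ 2.958763, MB₂ = 17 + 1.09 = 18.09, so M₂ = 2.958763 × 18.09 ≈ 53.524 billion.
ΔM = M₂ − M₁ = 53.524 − 108.1818 = -54.6578 billion.

-54.658 billion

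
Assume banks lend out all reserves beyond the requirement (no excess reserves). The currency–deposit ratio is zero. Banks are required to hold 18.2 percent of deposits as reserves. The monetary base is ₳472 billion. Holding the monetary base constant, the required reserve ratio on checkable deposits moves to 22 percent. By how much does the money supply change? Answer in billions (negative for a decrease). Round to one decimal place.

Initially m₁ = 1 / (0.182) ≈ 5.49451, so M₁ = 5.49451 × 472 ≈ 2593.4087 billion.
After the change m₂ = 1 / (0.22) ≈ 4.54545, so M₂ = 4.54545 × 472 = 2145.4524 billion.
ΔM = M₂ − M₁ = 2145.4524 − 2593.4087 = -447.9563 billion.

-448.0 billion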